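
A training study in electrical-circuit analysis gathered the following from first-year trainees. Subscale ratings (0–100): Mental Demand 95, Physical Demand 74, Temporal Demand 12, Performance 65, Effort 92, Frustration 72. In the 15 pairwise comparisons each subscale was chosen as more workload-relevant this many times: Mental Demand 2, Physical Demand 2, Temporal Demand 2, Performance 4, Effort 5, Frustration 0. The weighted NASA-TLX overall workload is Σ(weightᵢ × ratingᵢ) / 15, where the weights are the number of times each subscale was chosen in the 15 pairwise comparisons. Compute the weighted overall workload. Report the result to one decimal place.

72.1

The tallies are the weights (they sum to 15).
Weighted sum = 2·95 + 2·74 + 2·12 + 4·65 + 5·92 + 0·72
            = 190 + 148 + 24 + 260 + 460 + 0 = 1082.
Overall workload = 1082 / 15 = 72.1333 ≈ 72.1.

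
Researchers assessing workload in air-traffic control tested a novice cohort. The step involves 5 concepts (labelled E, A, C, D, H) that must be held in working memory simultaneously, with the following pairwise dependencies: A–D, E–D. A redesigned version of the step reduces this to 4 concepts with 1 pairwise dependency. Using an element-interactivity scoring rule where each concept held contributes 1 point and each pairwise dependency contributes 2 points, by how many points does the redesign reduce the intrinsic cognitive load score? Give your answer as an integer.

Original: 5 × 1 + 2 × 2 = 5 + 4 = 9.
Redesigned: 4 × 1 + 1 × 2 = 4 + 2 = 6.
Reduction = 9 − 6 = 3.

3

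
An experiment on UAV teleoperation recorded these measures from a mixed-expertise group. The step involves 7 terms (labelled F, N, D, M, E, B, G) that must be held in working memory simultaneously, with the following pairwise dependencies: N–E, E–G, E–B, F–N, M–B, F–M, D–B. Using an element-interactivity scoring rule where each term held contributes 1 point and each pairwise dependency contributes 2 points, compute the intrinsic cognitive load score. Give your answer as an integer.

21

Count of terms held simultaneously: 7.
Count of pairwise dependencies listed: 7.
Element contribution: 7 × 1 = 7.
Interaction contribution: 7 × 2 = 14.
Intrinsic load = 7 + 14 = 21.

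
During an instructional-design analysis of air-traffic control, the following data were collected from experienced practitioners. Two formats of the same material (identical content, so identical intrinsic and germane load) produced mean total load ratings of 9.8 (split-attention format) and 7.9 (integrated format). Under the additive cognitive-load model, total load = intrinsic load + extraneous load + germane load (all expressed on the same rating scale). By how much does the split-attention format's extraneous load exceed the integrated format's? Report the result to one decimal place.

Intrinsic and germane load are equal across formats, so the difference in total load equals the difference in extraneous load.
Extraneous-load difference = 9.8 − 7.9 = 1.9.

1.9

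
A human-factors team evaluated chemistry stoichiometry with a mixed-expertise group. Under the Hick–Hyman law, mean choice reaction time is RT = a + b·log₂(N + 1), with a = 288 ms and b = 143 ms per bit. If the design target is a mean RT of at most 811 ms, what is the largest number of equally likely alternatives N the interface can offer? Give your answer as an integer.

Set 288 + 143·log₂(N + 1) ≤ 811.
log₂(N + 1) ≤ (811 − 288) / 143 = 3.6573.
N + 1 ≤ 2^3.6573 = 12.6170.
N ≤ 11.6170, so the largest integer N is 11.

11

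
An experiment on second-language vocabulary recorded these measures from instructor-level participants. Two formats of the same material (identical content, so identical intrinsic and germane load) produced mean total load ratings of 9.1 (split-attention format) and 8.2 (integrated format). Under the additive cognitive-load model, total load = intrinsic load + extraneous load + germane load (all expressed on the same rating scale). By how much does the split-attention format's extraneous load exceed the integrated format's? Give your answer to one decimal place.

Intrinsic and germane load are equal across formats, so the difference in total load equals the difference in extraneous load.
Extraneous-load difference = 9.1 − 8.2 = 0.9.

0.9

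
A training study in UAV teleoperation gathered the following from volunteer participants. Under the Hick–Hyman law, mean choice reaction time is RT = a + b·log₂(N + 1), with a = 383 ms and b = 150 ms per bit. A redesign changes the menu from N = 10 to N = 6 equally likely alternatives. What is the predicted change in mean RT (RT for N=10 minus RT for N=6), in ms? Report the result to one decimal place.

RT(10) = 383 + 150·log₂(11) = 383 + 150·3.4594 = 901.9100 ms.
RT(6) = 383 + 150·log₂(7) = 383 + 150·2.8074 = 804.1100 ms.
Difference = 901.9100 − 804.1100 = 97.8000 ≈ 97.8 ms.

97.8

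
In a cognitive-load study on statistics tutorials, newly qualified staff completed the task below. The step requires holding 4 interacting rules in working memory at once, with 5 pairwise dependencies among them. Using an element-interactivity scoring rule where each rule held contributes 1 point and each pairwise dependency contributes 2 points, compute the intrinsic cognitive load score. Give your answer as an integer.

14

Element contribution: 4 × 1 = 4.
Interaction contribution: 5 × 2 = 10.
Intrinsic load = 4 + 10 = 14.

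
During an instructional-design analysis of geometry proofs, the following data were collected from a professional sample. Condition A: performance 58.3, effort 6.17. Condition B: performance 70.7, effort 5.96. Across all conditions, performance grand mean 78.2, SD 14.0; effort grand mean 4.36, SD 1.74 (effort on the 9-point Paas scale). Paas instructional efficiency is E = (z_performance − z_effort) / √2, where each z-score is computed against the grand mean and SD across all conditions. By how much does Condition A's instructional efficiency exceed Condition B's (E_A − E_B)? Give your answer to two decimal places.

Condition A: z_P = (58.3 − 78.2)/14.0 = -1.4214; z_E = (6.17 − 4.36)/1.74 = 1.0402; E_A = (-1.4214 − 1.0402)/√2 = -1.7406.
Condition B: z_P = (70.7 − 78.2)/14.0 = -0.5357; z_E = (5.96 − 4.36)/1.74 = 0.9195; E_B = (-0.5357 − 0.9195)/√2 = -1.0290.
E_A − E_B = -1.7406 − (-1.0290) = -0.7116 ≈ -0.71.

-0.71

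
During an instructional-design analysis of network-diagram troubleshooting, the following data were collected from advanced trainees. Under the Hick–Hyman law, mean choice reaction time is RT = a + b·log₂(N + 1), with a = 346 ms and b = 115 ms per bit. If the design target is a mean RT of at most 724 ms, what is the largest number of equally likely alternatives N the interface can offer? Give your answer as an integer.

Set 346 + 115·log₂(N + 1) ≤ 724.
log₂(N + 1) ≤ (724 − 346) / 115 = 3.2870.
N + 1 ≤ 2^3.2870 = 9.7608.
N ≤ 8.7608, so the largest integer N is 8.

8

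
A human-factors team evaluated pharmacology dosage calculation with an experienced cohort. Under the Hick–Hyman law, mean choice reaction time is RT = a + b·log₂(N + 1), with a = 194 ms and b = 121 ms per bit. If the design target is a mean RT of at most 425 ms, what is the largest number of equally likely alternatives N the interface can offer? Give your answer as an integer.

Set 194 + 121·log₂(N + 1) ≤ 425.
log₂(N + 1) ≤ (425 − 194) / 121 = 1.9091.
N + 1 ≤ 2^1.9091 = 3.7557.
N ≤ 2.7557, so the largest integer N is 2.

2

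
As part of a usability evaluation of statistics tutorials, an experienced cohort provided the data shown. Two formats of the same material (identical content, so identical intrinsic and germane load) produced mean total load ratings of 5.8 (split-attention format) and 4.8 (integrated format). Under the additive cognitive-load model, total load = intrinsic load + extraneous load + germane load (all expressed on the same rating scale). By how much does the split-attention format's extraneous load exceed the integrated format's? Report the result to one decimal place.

Intrinsic and germane load are equal across formats, so the difference in total load equals the difference in extraneous load.
Extraneous-load difference = 5.8 − 4.8 = 1.0.

1.0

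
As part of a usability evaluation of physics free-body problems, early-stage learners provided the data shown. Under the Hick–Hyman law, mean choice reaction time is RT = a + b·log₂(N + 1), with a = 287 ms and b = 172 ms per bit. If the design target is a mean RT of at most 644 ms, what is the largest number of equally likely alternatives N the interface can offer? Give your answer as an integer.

Set 287 + 172·log₂(N + 1) ≤ 644.
log₂(N + 1) ≤ (644 − 287) / 172 = 2.0756.
N + 1 ≤ 2^2.0756 = 4.2152.
N ≤ 3.2152, so the largest integer N is 3.

3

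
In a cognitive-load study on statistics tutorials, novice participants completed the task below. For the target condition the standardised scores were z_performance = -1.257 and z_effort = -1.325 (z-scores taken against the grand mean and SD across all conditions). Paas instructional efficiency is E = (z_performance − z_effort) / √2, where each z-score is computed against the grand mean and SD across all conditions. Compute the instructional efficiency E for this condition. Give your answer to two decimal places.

z_P − z_E = -1.257 − (-1.325) = 0.0680.
E = 0.0680 / √2 = 0.0680 / 1.41421 = 0.0481 ≈ 0.05.

0.05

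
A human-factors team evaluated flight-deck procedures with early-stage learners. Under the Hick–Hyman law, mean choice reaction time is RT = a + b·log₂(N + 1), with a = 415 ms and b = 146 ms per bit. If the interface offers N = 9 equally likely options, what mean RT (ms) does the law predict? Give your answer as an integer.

log₂(9 + 1) = log₂(10) = 3.3219.
RT = 415 + 146 × 3.3219 = 415 + 484.9974 = 899.9974 ms.
≈ 900 ms.

900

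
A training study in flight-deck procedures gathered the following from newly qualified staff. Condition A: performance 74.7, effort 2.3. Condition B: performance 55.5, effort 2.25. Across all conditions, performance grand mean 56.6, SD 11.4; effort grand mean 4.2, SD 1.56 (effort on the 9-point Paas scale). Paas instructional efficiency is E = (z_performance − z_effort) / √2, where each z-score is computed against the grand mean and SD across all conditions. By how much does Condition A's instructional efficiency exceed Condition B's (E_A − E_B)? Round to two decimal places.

1.17

Condition A: z_P = (74.7 − 56.6)/11.4 = 1.5877; z_E = (2.3 − 4.2)/1.56 = -1.2179; E_A = (1.5877 − (-1.2179))/√2 = 1.9839.
Condition B: z_P = (55.5 − 56.6)/11.4 = -0.0965; z_E = (2.25 − 4.2)/1.56 = -1.2500; E_B = (-0.0965 − (-1.2500))/√2 = 0.8156.
E_A − E_B = 1.9839 − 0.8156 = 1.1683 ≈ 1.17.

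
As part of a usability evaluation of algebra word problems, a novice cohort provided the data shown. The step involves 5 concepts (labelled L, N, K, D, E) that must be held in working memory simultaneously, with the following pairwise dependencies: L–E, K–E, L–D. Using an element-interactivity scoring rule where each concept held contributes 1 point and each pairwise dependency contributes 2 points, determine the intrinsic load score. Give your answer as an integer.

11

Count of concepts held simultaneously: 5.
Count of pairwise dependencies listed: 3.
Element contribution: 5 × 1 = 5.
Interaction contribution: 3 × 2 = 6.
Intrinsic load = 5 + 6 = 11.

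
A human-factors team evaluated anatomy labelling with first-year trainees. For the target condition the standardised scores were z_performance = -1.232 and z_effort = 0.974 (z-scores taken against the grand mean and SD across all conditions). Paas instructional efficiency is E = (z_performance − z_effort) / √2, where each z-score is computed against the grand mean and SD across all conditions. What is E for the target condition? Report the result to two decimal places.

z_P − z_E = -1.232 − 0.974 = -2.2060.
E = -2.2060 / √2 = -2.2060 / 1.41421 = -1.5599 ≈ -1.56.

-1.56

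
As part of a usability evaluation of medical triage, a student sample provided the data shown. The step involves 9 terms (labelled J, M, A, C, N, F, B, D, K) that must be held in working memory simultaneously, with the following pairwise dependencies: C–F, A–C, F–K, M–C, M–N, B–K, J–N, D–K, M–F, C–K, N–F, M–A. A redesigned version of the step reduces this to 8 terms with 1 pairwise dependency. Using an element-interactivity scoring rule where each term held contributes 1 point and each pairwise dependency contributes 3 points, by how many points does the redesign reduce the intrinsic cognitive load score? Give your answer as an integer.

Original: 9 × 1 + 12 × 3 = 9 + 36 = 45.
Redesigned: 8 × 1 + 1 × 3 = 8 + 3 = 11.
Reduction = 45 − 11 = 34.

34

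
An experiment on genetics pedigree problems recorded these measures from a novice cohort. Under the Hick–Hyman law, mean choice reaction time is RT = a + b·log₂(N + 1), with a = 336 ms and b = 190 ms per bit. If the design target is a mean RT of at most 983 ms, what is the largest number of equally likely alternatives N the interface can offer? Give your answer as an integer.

Set 336 + 190·log₂(N + 1) ≤ 983.
log₂(N + 1) ≤ (983 − 336) / 190 = 3.4053.
N + 1 ≤ 2^3.4053 = 10.5949.
N ≤ 9.5949, so the largest integer N is 9.

9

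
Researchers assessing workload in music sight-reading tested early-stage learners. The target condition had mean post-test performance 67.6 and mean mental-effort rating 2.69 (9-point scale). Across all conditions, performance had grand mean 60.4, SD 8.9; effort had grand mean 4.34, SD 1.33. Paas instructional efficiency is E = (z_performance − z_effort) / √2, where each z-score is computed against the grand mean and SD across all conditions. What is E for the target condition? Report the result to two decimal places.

1.45

z_performance = (67.6 − 60.4) / 8.9 = 7.2000 / 8.9 = 0.8090.
z_effort = (2.69 − 4.34) / 1.33 = -1.6500 / 1.33 = -1.2406.
z_P − z_E = 0.8090 − (-1.2406) = 2.0496.
E = 2.0496 / √2 = 2.0496 / 1.41421 = 1.4493 ≈ 1.45.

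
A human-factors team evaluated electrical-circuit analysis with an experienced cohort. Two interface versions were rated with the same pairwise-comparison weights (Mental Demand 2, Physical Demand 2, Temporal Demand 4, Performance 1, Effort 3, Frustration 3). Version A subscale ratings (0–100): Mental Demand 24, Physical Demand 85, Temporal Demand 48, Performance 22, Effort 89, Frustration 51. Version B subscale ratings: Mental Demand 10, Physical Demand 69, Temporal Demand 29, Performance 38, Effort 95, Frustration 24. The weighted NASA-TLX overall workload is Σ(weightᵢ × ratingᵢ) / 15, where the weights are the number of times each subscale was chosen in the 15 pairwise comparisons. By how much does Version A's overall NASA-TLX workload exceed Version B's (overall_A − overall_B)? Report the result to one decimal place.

Version A weighted sum = 2·24 + 2·85 + 4·48 + 1·22 + 3·89 + 3·51 = 48 + 170 + 192 + 22 + 267 + 153 = 852; overall_A = 852/15 = 56.8000.
Version B weighted sum = 2·10 + 2·69 + 4·29 + 1·38 + 3·95 + 3·24 = 20 + 138 + 116 + 38 + 285 + 72 = 669; overall_B = 669/15 = 44.6000.
Difference = 56.8000 − 44.6000 = 12.2000 ≈ 12.2.

12.2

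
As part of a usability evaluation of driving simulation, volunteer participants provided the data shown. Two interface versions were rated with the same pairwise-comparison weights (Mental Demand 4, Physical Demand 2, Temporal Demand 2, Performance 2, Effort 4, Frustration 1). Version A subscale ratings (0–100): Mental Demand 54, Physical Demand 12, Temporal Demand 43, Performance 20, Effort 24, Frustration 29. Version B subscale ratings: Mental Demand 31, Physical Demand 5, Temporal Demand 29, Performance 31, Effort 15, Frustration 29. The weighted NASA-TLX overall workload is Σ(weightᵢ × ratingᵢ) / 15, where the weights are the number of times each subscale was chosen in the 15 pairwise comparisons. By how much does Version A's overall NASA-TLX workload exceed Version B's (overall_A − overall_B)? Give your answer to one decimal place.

9.9

Version A weighted sum = 4·54 + 2·12 + 2·43 + 2·20 + 4·24 + 1·29 = 216 + 24 + 86 + 40 + 96 + 29 = 491; overall_A = 491/15 = 32.7333.
Version B weighted sum = 4·31 + 2·5 + 2·29 + 2·31 + 4·15 + 1·29 = 124 + 10 + 58 + 62 + 60 + 29 = 343; overall_B = 343/15 = 22.8667.
Difference = 32.7333 − 22.8667 = 9.8666 ≈ 9.9.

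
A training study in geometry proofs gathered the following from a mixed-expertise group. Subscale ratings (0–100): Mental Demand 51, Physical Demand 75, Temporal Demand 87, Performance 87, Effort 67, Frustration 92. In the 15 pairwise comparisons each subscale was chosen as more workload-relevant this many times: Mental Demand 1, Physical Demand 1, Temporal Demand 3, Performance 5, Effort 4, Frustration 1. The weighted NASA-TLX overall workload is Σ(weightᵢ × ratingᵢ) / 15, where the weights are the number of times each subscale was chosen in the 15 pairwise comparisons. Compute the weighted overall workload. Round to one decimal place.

78.8

The tallies are the weights (they sum to 15).
Weighted sum = 1·51 + 1·75 + 3·87 + 5·87 + 4·67 + 1·92
            = 51 + 75 + 261 + 435 + 268 + 92 = 1182.
Overall workload = 1182 / 15 = 78.8000 ≈ 78.8.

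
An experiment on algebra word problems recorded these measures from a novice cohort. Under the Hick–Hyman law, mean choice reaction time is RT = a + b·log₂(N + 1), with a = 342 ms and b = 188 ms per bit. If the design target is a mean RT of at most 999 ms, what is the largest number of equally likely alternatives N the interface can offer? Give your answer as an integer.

Set 342 + 188·log₂(N + 1) ≤ 999.
log₂(N + 1) ≤ (999 − 342) / 188 = 3.4947.
N + 1 ≤ 2^3.4947 = 11.2722.
N ≤ 10.2722, so the largest integer N is 10.

10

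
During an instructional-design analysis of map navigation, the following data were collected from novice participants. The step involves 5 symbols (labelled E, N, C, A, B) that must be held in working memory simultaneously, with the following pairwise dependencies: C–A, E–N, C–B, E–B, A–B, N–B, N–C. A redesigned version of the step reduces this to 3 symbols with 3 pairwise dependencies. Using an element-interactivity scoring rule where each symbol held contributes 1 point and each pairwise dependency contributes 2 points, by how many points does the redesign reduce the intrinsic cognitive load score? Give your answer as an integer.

Original: 5 × 1 + 7 × 2 = 5 + 14 = 19.
Redesigned: 3 × 1 + 3 × 2 = 3 + 6 = 9.
Reduction = 19 − 9 = 10.

10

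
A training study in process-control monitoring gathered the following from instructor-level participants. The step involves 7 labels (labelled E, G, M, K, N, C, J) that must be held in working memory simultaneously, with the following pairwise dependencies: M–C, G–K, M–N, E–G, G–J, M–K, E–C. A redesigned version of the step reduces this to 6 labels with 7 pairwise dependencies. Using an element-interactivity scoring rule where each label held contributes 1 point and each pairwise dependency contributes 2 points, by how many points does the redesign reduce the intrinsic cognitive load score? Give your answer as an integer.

Original: 7 × 1 + 7 × 2 = 7 + 14 = 21.
Redesigned: 6 × 1 + 7 × 2 = 6 + 14 = 20.
Reduction = 21 − 20 = 1.

1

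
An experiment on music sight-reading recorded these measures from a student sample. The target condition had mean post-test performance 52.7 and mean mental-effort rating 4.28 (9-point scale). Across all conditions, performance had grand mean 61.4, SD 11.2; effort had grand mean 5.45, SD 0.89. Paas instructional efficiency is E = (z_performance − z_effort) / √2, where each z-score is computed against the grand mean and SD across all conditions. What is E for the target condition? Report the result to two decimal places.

z_performance = (52.7 − 61.4) / 11.2 = -8.7000 / 11.2 = -0.7768.
z_effort = (4.28 − 5.45) / 0.89 = -1.1700 / 0.89 = -1.3146.
z_P − z_E = -0.7768 − (-1.3146) = 0.5378.
E = 0.5378 / √2 = 0.5378 / 1.41421 = 0.3803 ≈ 0.38.

0.38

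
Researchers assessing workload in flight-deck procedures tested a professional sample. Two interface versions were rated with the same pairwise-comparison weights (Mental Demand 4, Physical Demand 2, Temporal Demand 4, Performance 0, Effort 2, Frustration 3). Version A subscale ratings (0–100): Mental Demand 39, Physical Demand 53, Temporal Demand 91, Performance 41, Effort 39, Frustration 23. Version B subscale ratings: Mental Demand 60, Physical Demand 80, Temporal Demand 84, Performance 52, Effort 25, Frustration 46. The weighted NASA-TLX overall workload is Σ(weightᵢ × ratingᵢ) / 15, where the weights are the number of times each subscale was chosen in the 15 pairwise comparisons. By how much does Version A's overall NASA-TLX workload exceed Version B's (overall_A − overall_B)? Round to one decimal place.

Version A weighted sum = 4·39 + 2·53 + 4·91 + 0·41 + 2·39 + 3·23 = 156 + 106 + 364 + 0 + 78 + 69 = 773; overall_A = 773/15 = 51.5333.
Version B weighted sum = 4·60 + 2·80 + 4·84 + 0·52 + 2·25 + 3·46 = 240 + 160 + 336 + 0 + 50 + 138 = 924; overall_B = 924/15 = 61.6000.
Difference = 51.5333 − 61.6000 = -10.0667 ≈ -10.1.

-10.1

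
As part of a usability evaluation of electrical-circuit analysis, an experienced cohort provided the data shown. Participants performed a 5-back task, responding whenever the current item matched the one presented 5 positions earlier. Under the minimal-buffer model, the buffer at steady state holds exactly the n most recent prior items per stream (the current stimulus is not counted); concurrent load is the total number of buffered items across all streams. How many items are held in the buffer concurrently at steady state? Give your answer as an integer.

The buffer holds the 5 most recent prior items.
Steady-state concurrent load = 5 items.

5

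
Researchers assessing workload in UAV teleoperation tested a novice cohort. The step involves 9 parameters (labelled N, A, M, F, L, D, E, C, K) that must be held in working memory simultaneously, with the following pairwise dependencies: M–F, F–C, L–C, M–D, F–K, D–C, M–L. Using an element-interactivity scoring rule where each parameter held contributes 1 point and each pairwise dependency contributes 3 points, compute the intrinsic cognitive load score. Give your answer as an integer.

Count of parameters held simultaneously: 9.
Count of pairwise dependencies listed: 7.
Element contribution: 9 × 1 = 9.
Interaction contribution: 7 × 3 = 21.
Intrinsic load = 9 + 21 = 30.

30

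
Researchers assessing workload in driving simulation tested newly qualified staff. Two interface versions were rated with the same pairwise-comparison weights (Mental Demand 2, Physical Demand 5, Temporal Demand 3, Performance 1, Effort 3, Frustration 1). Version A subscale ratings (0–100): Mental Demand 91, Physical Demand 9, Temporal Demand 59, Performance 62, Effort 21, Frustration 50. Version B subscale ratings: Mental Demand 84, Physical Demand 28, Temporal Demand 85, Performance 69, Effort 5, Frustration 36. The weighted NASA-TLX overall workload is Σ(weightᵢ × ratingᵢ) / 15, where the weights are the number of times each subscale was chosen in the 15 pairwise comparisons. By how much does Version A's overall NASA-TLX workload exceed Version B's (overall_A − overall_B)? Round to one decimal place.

Version A weighted sum = 2·91 + 5·9 + 3·59 + 1·62 + 3·21 + 1·50 = 182 + 45 + 177 + 62 + 63 + 50 = 579; overall_A = 579/15 = 38.6000.
Version B weighted sum = 2·84 + 5·28 + 3·85 + 1·69 + 3·5 + 1·36 = 168 + 140 + 255 + 69 + 15 + 36 = 683; overall_B = 683/15 = 45.5333.
Difference = 38.6000 − 45.5333 = -6.9333 ≈ -6.9.

-6.9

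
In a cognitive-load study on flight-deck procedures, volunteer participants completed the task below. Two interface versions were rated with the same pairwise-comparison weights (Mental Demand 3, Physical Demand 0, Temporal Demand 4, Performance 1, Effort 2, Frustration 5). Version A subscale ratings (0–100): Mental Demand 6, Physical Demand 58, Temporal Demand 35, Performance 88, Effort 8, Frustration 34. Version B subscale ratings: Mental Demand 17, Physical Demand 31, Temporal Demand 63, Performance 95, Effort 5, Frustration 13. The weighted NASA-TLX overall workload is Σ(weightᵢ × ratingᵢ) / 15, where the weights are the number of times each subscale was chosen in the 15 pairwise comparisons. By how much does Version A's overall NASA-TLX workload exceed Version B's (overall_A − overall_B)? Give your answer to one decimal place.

-2.7

Version A weighted sum = 3·6 + 0·58 + 4·35 + 1·88 + 2·8 + 5·34 = 18 + 0 + 140 + 88 + 16 + 170 = 432; overall_A = 432/15 = 28.8000.
Version B weighted sum = 3·17 + 0·31 + 4·63 + 1·95 + 2·5 + 5·13 = 51 + 0 + 252 + 95 + 10 + 65 = 473; overall_B = 473/15 = 31.5333.
Difference = 28.8000 − 31.5333 = -2.7333 ≈ -2.7.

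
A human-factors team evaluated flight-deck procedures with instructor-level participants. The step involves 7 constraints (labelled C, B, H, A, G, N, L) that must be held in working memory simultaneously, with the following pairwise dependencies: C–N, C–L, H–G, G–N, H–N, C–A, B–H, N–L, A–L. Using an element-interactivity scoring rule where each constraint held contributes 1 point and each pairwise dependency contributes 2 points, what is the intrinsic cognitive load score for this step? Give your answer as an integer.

25

Count of constraints held simultaneously: 7.
Count of pairwise dependencies listed: 9.
Element contribution: 7 × 1 = 7.
Interaction contribution: 9 × 2 = 18.
Intrinsic load = 7 + 18 = 25.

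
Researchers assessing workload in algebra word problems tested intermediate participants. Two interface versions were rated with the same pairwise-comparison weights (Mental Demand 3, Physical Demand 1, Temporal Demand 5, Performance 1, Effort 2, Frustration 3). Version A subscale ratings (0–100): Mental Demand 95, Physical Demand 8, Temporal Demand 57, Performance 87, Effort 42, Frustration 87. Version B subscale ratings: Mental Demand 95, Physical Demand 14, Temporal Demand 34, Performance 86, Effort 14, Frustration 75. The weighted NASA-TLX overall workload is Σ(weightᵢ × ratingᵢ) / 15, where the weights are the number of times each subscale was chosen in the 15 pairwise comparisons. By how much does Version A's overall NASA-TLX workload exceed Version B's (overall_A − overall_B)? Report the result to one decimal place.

Version A weighted sum = 3·95 + 1·8 + 5·57 + 1·87 + 2·42 + 3·87 = 285 + 8 + 285 + 87 + 84 + 261 = 1010; overall_A = 1010/15 = 67.3333.
Version B weighted sum = 3·95 + 1·14 + 5·34 + 1·86 + 2·14 + 3·75 = 285 + 14 + 170 + 86 + 28 + 225 = 808; overall_B = 808/15 = 53.8667.
Difference = 67.3333 − 53.8667 = 13.4666 ≈ 13.5.

13.5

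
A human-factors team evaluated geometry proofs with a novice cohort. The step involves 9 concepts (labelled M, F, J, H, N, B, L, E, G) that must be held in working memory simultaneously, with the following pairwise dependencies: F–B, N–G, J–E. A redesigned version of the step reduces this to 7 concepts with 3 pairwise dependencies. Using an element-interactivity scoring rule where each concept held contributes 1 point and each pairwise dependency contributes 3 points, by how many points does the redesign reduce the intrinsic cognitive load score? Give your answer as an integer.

Original: 9 × 1 + 3 × 3 = 9 + 9 = 18.
Redesigned: 7 × 1 + 3 × 3 = 7 + 9 = 16.
Reduction = 18 − 16 = 2.

2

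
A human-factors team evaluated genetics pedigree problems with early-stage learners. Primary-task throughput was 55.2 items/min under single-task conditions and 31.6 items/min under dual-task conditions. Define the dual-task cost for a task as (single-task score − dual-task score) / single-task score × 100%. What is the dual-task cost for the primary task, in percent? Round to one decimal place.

Cost = (55.2 − 31.6) / 55.2 × 100%
     = 23.6000 / 55.2 × 100% = 42.7536%.
≈ 42.8%.

42.8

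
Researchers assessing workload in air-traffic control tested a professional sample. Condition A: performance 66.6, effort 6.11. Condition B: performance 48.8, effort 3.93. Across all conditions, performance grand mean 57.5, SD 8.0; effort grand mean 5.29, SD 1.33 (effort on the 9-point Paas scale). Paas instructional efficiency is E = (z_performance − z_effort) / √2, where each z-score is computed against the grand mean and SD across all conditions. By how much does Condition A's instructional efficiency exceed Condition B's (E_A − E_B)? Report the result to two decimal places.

0.41

Condition A: z_P = (66.6 − 57.5)/8.0 = 1.1375; z_E = (6.11 − 5.29)/1.33 = 0.6165; E_A = (1.1375 − 0.6165)/√2 = 0.3684.
Condition B: z_P = (48.8 − 57.5)/8.0 = -1.0875; z_E = (3.93 − 5.29)/1.33 = -1.0226; E_B = (-1.0875 − (-1.0226))/√2 = -0.0459.
E_A − E_B = 0.3684 − (-0.0459) = 0.4143 ≈ 0.41.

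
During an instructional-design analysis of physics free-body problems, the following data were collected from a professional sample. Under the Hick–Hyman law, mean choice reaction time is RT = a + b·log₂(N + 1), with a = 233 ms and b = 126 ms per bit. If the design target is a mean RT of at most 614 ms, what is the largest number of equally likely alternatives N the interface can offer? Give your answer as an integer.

7

Set 233 + 126·log₂(N + 1) ≤ 614.
log₂(N + 1) ≤ (614 − 233) / 126 = 3.0238.
N + 1 ≤ 2^3.0238 = 8.1331.
N ≤ 7.1331, so the largest integer N is 7.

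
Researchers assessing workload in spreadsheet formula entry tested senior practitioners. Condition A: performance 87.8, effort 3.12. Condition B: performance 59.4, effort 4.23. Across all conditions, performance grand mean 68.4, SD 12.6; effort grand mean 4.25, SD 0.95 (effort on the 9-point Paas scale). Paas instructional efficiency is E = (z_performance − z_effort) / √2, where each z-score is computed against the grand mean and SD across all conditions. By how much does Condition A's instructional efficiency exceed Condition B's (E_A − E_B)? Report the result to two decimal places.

2.42

Condition A: z_P = (87.8 − 68.4)/12.6 = 1.5397; z_E = (3.12 − 4.25)/0.95 = -1.1895; E_A = (1.5397 − (-1.1895))/√2 = 1.9298.
Condition B: z_P = (59.4 − 68.4)/12.6 = -0.7143; z_E = (4.23 − 4.25)/0.95 = -0.0211; E_B = (-0.7143 − (-0.0211))/√2 = -0.4902.
E_A − E_B = 1.9298 − (-0.4902) = 2.4200 ≈ 2.42.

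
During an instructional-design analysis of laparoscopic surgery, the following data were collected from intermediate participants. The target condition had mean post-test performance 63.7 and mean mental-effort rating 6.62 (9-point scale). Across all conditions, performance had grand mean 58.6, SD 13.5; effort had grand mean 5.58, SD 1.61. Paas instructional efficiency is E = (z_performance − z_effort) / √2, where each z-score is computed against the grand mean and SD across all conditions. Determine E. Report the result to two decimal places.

z_performance = (63.7 − 58.6) / 13.5 = 5.1000 / 13.5 = 0.3778.
z_effort = (6.62 − 5.58) / 1.61 = 1.0400 / 1.61 = 0.6460.
z_P − z_E = 0.3778 − 0.6460 = -0.2682.
E = -0.2682 / √2 = -0.2682 / 1.41421 = -0.1896 ≈ -0.19.

-0.19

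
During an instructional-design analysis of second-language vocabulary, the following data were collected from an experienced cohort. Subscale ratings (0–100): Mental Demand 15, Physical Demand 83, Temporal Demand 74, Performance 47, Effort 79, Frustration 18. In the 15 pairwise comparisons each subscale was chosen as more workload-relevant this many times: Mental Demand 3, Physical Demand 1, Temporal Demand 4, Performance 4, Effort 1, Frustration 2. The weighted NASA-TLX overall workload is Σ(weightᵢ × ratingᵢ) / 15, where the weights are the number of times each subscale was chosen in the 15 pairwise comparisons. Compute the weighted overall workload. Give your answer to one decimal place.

The tallies are the weights (they sum to 15).
Weighted sum = 3·15 + 1·83 + 4·74 + 4·47 + 1·79 + 2·18
            = 45 + 83 + 296 + 188 + 79 + 36 = 727.
Overall workload = 727 / 15 = 48.4667 ≈ 48.5.

48.5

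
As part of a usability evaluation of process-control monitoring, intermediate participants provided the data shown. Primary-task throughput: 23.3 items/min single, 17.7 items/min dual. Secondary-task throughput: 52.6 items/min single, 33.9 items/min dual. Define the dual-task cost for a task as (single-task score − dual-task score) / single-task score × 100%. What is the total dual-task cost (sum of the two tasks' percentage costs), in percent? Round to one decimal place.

59.6

Primary cost = (23.3 − 17.7) / 23.3 × 100% = 24.0343%.
Secondary cost = (52.6 − 33.9) / 52.6 × 100% = 35.5513%.
Total = 24.0343% + 35.5513% = 59.5856% ≈ 59.6%.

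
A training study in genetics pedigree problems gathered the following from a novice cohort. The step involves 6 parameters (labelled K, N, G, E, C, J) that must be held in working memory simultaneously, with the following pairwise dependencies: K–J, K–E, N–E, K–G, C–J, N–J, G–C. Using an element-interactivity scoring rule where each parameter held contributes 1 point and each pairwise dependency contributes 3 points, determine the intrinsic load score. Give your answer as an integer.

Count of parameters held simultaneously: 6.
Count of pairwise dependencies listed: 7.
Element contribution: 6 × 1 = 6.
Interaction contribution: 7 × 3 = 21.
Intrinsic load = 6 + 21 = 27.

27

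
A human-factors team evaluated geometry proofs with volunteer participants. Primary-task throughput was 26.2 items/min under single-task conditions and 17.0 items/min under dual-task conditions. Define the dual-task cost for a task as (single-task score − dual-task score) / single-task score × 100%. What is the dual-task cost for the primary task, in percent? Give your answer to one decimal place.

Cost = (26.2 − 17.0) / 26.2 × 100%
     = 9.2000 / 26.2 × 100% = 35.1145%.
≈ 35.1%.

35.1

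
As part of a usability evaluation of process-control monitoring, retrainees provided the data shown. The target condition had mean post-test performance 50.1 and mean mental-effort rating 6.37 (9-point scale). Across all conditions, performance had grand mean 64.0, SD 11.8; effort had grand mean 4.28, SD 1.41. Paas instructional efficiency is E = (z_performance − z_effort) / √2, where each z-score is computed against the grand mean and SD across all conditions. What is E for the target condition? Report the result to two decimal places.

z_performance = (50.1 − 64.0) / 11.8 = -13.9000 / 11.8 = -1.1780.
z_effort = (6.37 − 4.28) / 1.41 = 2.0900 / 1.41 = 1.4823.
z_P − z_E = -1.1780 − 1.4823 = -2.6603.
E = -2.6603 / √2 = -2.6603 / 1.41421 = -1.8811 ≈ -1.88.

-1.88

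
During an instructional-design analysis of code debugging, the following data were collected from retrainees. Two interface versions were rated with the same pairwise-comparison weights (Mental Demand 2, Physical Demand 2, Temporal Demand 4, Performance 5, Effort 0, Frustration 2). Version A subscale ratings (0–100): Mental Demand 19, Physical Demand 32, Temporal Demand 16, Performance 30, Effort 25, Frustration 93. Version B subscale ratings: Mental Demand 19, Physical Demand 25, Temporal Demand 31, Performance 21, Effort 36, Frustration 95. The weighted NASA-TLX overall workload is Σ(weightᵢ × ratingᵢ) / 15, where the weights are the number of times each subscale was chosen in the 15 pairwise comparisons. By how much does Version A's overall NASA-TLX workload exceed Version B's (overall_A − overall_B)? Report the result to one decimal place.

Version A weighted sum = 2·19 + 2·32 + 4·16 + 5·30 + 0·25 + 2·93 = 38 + 64 + 64 + 150 + 0 + 186 = 502; overall_A = 502/15 = 33.4667.
Version B weighted sum = 2·19 + 2·25 + 4·31 + 5·21 + 0·36 + 2·95 = 38 + 50 + 124 + 105 + 0 + 190 = 507; overall_B = 507/15 = 33.8000.
Difference = 33.4667 − 33.8000 = -0.3333 ≈ -0.3.

-0.3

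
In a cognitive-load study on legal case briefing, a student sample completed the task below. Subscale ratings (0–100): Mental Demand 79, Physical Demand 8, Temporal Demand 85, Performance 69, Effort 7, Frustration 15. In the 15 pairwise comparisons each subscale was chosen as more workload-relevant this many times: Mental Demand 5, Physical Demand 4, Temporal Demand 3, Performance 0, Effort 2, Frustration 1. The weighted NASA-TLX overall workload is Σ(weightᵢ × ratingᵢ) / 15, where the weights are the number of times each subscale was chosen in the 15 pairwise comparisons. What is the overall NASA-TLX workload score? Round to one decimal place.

47.4

The tallies are the weights (they sum to 15).
Weighted sum = 5·79 + 4·8 + 3·85 + 0·69 + 2·7 + 1·15
            = 395 + 32 + 255 + 0 + 14 + 15 = 711.
Overall workload = 711 / 15 = 47.4000 ≈ 47.4.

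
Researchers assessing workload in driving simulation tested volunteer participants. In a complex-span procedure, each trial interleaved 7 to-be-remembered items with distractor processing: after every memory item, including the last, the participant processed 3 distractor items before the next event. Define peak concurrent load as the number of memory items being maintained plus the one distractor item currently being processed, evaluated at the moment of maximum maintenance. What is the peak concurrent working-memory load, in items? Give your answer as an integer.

Maintenance is greatest during the distractor(s) after memory item 7: all 7 memory items are being held.
One distractor item is concurrently being processed.
Peak concurrent load = 7 + 1 = 8 items.

8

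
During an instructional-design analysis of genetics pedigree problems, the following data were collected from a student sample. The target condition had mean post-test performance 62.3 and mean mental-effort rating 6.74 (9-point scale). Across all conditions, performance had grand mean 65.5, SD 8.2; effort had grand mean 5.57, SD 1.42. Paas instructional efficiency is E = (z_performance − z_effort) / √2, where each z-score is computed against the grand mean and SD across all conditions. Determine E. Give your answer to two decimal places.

z_performance = (62.3 − 65.5) / 8.2 = -3.2000 / 8.2 = -0.3902.
z_effort = (6.74 − 5.57) / 1.42 = 1.1700 / 1.42 = 0.8239.
z_P − z_E = -0.3902 − 0.8239 = -1.2141.
E = -1.2141 / √2 = -1.2141 / 1.41421 = -0.8585 ≈ -0.86.

-0.86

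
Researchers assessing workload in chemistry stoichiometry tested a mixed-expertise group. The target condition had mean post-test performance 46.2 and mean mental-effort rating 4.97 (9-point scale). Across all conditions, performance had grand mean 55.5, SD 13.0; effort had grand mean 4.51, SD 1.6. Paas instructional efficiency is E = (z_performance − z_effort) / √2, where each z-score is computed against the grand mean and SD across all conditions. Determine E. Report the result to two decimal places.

-0.71

z_performance = (46.2 − 55.5) / 13.0 = -9.3000 / 13.0 = -0.7154.
z_effort = (4.97 − 4.51) / 1.6 = 0.4600 / 1.6 = 0.2875.
z_P − z_E = -0.7154 − 0.2875 = -1.0029.
E = -1.0029 / √2 = -1.0029 / 1.41421 = -0.7092 ≈ -0.71.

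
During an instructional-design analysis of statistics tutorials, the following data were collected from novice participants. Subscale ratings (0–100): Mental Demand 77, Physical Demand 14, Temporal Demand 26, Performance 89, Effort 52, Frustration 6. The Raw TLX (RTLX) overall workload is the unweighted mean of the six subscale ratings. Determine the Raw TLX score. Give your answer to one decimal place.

44.0

Sum of ratings = 77 + 14 + 26 + 89 + 52 + 6 = 264.
RTLX = 264 / 6 = 44.0000 ≈ 44.0.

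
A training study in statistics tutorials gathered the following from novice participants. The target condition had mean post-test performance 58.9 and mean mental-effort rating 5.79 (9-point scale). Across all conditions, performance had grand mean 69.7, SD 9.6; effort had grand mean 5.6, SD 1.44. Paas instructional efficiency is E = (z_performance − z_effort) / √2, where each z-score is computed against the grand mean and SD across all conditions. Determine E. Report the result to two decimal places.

-0.89

z_performance = (58.9 − 69.7) / 9.6 = -10.8000 / 9.6 = -1.1250.
z_effort = (5.79 − 5.6) / 1.44 = 0.1900 / 1.44 = 0.1319.
z_P − z_E = -1.1250 − 0.1319 = -1.2569.
E = -1.2569 / √2 = -1.2569 / 1.41421 = -0.8888 ≈ -0.89.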